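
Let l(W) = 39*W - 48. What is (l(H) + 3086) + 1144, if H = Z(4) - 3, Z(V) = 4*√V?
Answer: 4377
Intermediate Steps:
H = 5 (H = 4*√4 - 3 = 4*2 - 3 = 8 - 3 = 5)
l(W) = -48 + 39*W
(l(H) + 3086) + 1144 = ((-48 + 39*5) + 3086) + 1144 = ((-48 + 195) + 3086) + 1144 = (147 + 3086) + 1144 = 3233 + 1144 = 4377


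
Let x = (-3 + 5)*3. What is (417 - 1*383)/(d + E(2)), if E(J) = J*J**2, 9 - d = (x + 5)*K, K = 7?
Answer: -17/30 ≈ -0.56667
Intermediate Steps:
x = 6 (x = 2*3 = 6)
d = -68 (d = 9 - (6 + 5)*7 = 9 - 11*7 = 9 - 1*77 = 9 - 77 = -68)
E(J) = J**3
(417 - 1*383)/(d + E(2)) = (417 - 1*383)/(-68 + 2**3) = (417 - 383)/(-68 + 8) = 34/(-60) = 34*(-1/60) = -17/30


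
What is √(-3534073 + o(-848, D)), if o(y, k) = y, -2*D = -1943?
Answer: 27*I*√4849 ≈ 1880.1*I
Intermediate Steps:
D = 1943/2 (D = -½*(-1943) = 1943/2 ≈ 971.50)
√(-3534073 + o(-848, D)) = √(-3534073 - 848) = √(-3534921) = 27*I*√4849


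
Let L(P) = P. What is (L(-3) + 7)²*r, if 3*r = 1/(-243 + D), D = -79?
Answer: -8/483 ≈ -0.016563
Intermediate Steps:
r = -1/966 (r = 1/(3*(-243 - 79)) = (⅓)/(-322) = (⅓)*(-1/322) = -1/966 ≈ -0.0010352)
(L(-3) + 7)²*r = (-3 + 7)²*(-1/966) = 4²*(-1/966) = 16*(-1/966) = -8/483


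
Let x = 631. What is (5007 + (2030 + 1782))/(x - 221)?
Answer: 8819/410 ≈ 21.510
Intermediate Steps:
(5007 + (2030 + 1782))/(x - 221) = (5007 + (2030 + 1782))/(631 - 221) = (5007 + 3812)/410 = 8819*(1/410) = 8819/410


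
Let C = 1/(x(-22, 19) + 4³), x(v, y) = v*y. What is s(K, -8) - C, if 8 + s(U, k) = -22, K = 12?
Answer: -10619/354 ≈ -29.997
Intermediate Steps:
s(U, k) = -30 (s(U, k) = -8 - 22 = -30)
C = -1/354 (C = 1/(-22*19 + 4³) = 1/(-418 + 64) = 1/(-354) = -1/354 ≈ -0.0028249)
s(K, -8) - C = -30 - 1*(-1/354) = -30 + 1/354 = -10619/354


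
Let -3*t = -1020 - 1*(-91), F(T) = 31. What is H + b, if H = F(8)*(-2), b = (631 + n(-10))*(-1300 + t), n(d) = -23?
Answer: -1806554/3 ≈ -6.0219e+5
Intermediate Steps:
t = 929/3 (t = -(-1020 - 1*(-91))/3 = -(-1020 + 91)/3 = -1/3*(-929) = 929/3 ≈ 309.67)
b = -1806368/3 (b = (631 - 23)*(-1300 + 929/3) = 608*(-2971/3) = -1806368/3 ≈ -6.0212e+5)
H = -62 (H = 31*(-2) = -62)
H + b = -62 - 1806368/3 = -1806554/3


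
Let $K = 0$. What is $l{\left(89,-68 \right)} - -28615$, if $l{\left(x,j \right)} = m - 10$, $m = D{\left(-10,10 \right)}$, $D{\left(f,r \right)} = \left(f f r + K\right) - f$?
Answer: $29615$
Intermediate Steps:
$D{\left(f,r \right)} = - f + r f^{2}$ ($D{\left(f,r \right)} = \left(f f r + 0\right) - f = \left(f^{2} r + 0\right) - f = \left(r f^{2} + 0\right) - f = r f^{2} - f = - f + r f^{2}$)
$m = 1010$ ($m = - 10 \left(-1 - 100\right) = \left(-10\right) \left(-101\right) = 1010$)
$l{\left(x,j \right)} = 1000$ ($l{\left(x,j \right)} = 1010 - 10 = 1000$)
$l{\left(89,-68 \right)} - -28615 = 1000 - -28615 = 1000 + 28615 = 29615$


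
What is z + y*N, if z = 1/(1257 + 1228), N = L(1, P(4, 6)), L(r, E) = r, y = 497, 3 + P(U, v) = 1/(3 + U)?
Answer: 1235046/2485 ≈ 497.00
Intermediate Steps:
P(U, v) = -3 + 1/(3 + U)
N = 1
z = 1/2485 ≈ 0.00040241
z + y*N = 1/2485 + 497*1 = 1/2485 + 497 = 1235046/2485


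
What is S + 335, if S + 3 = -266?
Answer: 66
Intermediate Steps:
S = -269 (S = -3 - 266 = -269)
S + 335 = -269 + 335 = 66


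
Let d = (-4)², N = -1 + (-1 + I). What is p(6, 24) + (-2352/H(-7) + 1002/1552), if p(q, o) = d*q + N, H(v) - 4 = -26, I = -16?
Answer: 1583895/8536 ≈ 185.55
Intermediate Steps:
H(v) = -22 (H(v) = 4 - 26 = -22)
N = -18 (N = -1 + (-1 - 16) = -1 - 17 = -18)
d = 16
p(q, o) = -18 + 16*q (p(q, o) = 16*q - 18 = -18 + 16*q)
p(6, 24) + (-2352/H(-7) + 1002/1552) = (-18 + 16*6) + (-2352/(-22) + 1002/1552) = (-18 + 96) + (-2352*(-1/22) + 1002*(1/1552)) = 78 + (1176/11 + 501/776) = 78 + 918087/8536 = 1583895/8536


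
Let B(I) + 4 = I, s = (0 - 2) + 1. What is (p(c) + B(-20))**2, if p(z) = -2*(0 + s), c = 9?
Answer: 484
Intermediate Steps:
s = -1 (s = -2 + 1 = -1)
B(I) = -4 + I
p(z) = 2 (p(z) = -2*(0 - 1) = -2*(-1) = 2)
(p(c) + B(-20))**2 = (2 + (-4 - 20))**2 = (2 - 24)**2 = (-22)**2 = 484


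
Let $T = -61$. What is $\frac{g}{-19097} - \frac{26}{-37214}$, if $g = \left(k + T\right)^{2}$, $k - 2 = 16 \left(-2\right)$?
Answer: $- \frac{910274}{2102591} \approx -0.43293$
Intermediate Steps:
$k = -30$ ($k = 2 + 16 \left(-2\right) = 2 - 32 = -30$)
$g = 8281$ ($g = \left(-30 - 61\right)^{2} = \left(-91\right)^{2} = 8281$)
$\frac{g}{-19097} - \frac{26}{-37214} = \frac{8281}{-19097} - \frac{26}{-37214} = 8281 \left(- \frac{1}{19097}\right) - - \frac{13}{18607} = - \frac{49}{113} + \frac{13}{18607} = - \frac{910274}{2102591}$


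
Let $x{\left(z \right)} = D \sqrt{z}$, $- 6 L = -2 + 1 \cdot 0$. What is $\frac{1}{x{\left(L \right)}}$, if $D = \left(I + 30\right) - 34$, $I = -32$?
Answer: $- \frac{\sqrt{3}}{36} \approx -0.048113$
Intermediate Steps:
$D = -36$ ($D = \left(-32 + 30\right) - 34 = -2 - 34 = -36$)
$L = \frac{1}{3}$ ($L = - \frac{-2 + 1 \cdot 0}{6} = - \frac{-2 + 0}{6} = \left(- \frac{1}{6}\right) \left(-2\right) = \frac{1}{3} \approx 0.33333$)
$x{\left(z \right)} = - 36 \sqrt{z}$
$\frac{1}{x{\left(L \right)}} = \frac{1}{\left(-36\right) \sqrt{\frac{1}{3}}} = \frac{1}{\left(-36\right) \frac{\sqrt{3}}{3}} = \frac{1}{\left(-12\right) \sqrt{3}} = - \frac{\sqrt{3}}{36}$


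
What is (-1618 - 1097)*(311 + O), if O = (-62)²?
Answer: -11280825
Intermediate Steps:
O = 3844
(-1618 - 1097)*(311 + O) = (-1618 - 1097)*(311 + 3844) = -2715*4155 = -11280825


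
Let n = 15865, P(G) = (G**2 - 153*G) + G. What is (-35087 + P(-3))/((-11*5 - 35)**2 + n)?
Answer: -34622/23965 ≈ -1.4447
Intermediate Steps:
P(G) = G**2 - 152*G
(-35087 + P(-3))/((-11*5 - 35)**2 + n) = (-35087 - 3*(-152 - 3))/((-11*5 - 35)**2 + 15865) = (-35087 - 3*(-155))/((-55 - 35)**2 + 15865) = (-35087 + 465)/((-90)**2 + 15865) = -34622/(8100 + 15865) = -34622/23965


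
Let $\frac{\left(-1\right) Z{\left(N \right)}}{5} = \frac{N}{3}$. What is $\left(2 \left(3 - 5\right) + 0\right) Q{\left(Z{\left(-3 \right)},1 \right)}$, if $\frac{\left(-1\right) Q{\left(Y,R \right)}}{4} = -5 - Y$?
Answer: $-160$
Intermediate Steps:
$Z{\left(N \right)} = - \frac{5 N}{3}$ ($Z{\left(N \right)} = - 5 \frac{N}{3} = - \frac{5 N}{3}$)
$Q{\left(Y,R \right)} = 20 + 4 Y$ ($Q{\left(Y,R \right)} = - 4 \left(-5 - Y\right) = 20 + 4 Y$)
$\left(2 \left(3 - 5\right) + 0\right) Q{\left(Z{\left(-3 \right)},1 \right)} = \left(2 \left(3 - 5\right) + 0\right) \left(20 + 4 \left(\left(- \frac{5}{3}\right) \left(-3\right)\right)\right) = \left(2 \left(-2\right) + 0\right) \left(20 + 4 \cdot 5\right) = \left(-4 + 0\right) \left(20 + 20\right) = \left(-4\right) 40 = -160$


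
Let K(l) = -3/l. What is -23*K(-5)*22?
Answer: -1518/5 ≈ -303.60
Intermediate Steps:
-23*K(-5)*22 = -(-69)/(-5)*22 = -(-69)*(-1)/5*22 = -23*⅗*22 = -69/5*22 = -1518/5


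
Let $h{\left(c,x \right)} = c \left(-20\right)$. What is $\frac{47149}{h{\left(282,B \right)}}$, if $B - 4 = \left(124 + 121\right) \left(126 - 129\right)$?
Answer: $- \frac{47149}{5640} \approx -8.3598$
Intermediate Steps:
$B = -731$ ($B = 4 + \left(124 + 121\right) \left(126 - 129\right) = 4 + 245 \left(-3\right) = 4 - 735 = -731$)
$h{\left(c,x \right)} = - 20 c$
$\frac{47149}{h{\left(282,B \right)}} = \frac{47149}{\left(-20\right) 282} = \frac{47149}{-5640} = 47149 \left(- \frac{1}{5640}\right) = - \frac{47149}{5640}$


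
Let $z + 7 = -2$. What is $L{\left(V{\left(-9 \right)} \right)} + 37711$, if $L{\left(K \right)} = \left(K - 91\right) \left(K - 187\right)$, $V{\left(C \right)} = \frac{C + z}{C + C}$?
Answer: $54451$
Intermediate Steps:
$z = -9$ ($z = -7 - 2 = -9$)
$V{\left(C \right)} = \frac{-9 + C}{2 C}$ ($V{\left(C \right)} = \frac{C - 9}{C + C} = \frac{-9 + C}{2 C}$)
$L{\left(K \right)} = \left(-187 + K\right) \left(-91 + K\right)$ ($L{\left(K \right)} = \left(-91 + K\right) \left(-187 + K\right) = \left(-187 + K\right) \left(-91 + K\right)$)
$L{\left(V{\left(-9 \right)} \right)} + 37711 = \left(17017 + \left(\frac{-9 - 9}{2 \left(-9\right)}\right)^{2} - 278 \frac{-9 - 9}{2 \left(-9\right)}\right) + 37711 = \left(17017 + \left(\frac{1}{2} \left(- \frac{1}{9}\right) \left(-18\right)\right)^{2} - 278 \cdot \frac{1}{2} \left(- \frac{1}{9}\right) \left(-18\right)\right) + 37711 = \left(17017 + 1^{2} - 278\right) + 37711 = \left(17017 + 1 - 278\right) + 37711 = 16740 + 37711 = 54451$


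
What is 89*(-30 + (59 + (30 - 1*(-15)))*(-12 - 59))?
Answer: -659846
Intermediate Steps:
89*(-30 + (59 + (30 - 1*(-15)))*(-12 - 59)) = 89*(-30 + (59 + (30 + 15))*(-71)) = 89*(-30 + (59 + 45)*(-71)) = 89*(-30 + 104*(-71)) = 89*(-30 - 7384) = 89*(-7414) = -659846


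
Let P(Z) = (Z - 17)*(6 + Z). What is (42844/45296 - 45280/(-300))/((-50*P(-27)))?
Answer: -2345291/713412000 ≈ -0.0032874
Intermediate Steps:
P(Z) = (-17 + Z)*(6 + Z)
(42844/45296 - 45280/(-300))/((-50*P(-27))) = (42844/45296 - 45280/(-300))/((-50*(-102 + (-27)² - 11*(-27)))) = (42844*(1/45296) - 45280*(-1/300))/((-50*(-102 + 729 + 297))) = (10711/11324 + 2264/15)/((-50*924)) = (25798201/169860)/(-46200) = (25798201/169860)*(-1/46200) = -2345291/713412000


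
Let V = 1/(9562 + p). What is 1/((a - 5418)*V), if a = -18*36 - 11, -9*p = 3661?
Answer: -82397/54693 ≈ -1.5065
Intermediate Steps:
p = -3661/9 (p = -⅑*3661 = -3661/9 ≈ -406.78)
a = -659 (a = -648 - 11 = -659)
V = 9/82397 (V = 1/(9562 - 3661/9) = 1/(82397/9) = 9/82397 ≈ 0.00010923)
1/((a - 5418)*V) = 1/((-659 - 5418)*(9/82397)) = (82397/9)/(-6077) = -1/6077*82397/9 = -82397/54693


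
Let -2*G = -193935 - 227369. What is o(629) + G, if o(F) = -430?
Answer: 210222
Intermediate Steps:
G = 210652 (G = -(-193935 - 227369)/2 = -1/2*(-421304) = 210652)
o(629) + G = -430 + 210652 = 210222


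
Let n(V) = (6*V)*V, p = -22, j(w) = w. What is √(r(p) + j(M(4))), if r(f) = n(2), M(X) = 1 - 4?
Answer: √21 ≈ 4.5826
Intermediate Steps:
M(X) = -3
n(V) = 6*V²
r(f) = 24 (r(f) = 6*2² = 6*4 = 24)
√(r(p) + j(M(4))) = √(24 - 3) = √21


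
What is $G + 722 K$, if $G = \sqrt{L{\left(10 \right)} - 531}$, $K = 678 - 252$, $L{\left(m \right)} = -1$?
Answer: $307572 + 2 i \sqrt{133} \approx 3.0757 \cdot 10^{5} + 23.065 i$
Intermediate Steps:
$K = 426$
$G = 2 i \sqrt{133}$ ($G = \sqrt{-1 - 531} = \sqrt{-532} = 2 i \sqrt{133} \approx 23.065 i$)
$G + 722 K = 2 i \sqrt{133} + 722 \cdot 426 = 2 i \sqrt{133} + 307572 = 307572 + 2 i \sqrt{133}$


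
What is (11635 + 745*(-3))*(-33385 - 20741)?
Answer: -508784400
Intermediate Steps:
(11635 + 745*(-3))*(-33385 - 20741) = (11635 - 2235)*(-54126) = 9400*(-54126) = -508784400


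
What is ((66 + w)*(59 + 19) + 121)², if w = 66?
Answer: 108513889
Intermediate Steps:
((66 + w)*(59 + 19) + 121)² = ((66 + 66)*(59 + 19) + 121)² = (132*78 + 121)² = (10296 + 121)² = 10417² = 108513889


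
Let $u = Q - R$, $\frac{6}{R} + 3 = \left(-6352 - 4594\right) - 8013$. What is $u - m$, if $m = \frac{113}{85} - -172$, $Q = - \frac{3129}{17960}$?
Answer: $- \frac{502246801089}{2894738920} \approx -173.5$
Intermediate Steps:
$R = - \frac{3}{9481}$ ($R = \frac{6}{-3 - 18959} = \frac{6}{-18962} = 6 \left(- \frac{1}{18962}\right) = - \frac{3}{9481} \approx -0.00031642$)
$Q = - \frac{3129}{17960}$ ($Q = \left(-3129\right) \frac{1}{17960} = - \frac{3129}{17960} \approx -0.17422$)
$m = \frac{14733}{85}$ ($m = 113 \cdot \frac{1}{85} + 172 = \frac{113}{85} + 172 = \frac{14733}{85} \approx 173.33$)
$u = - \frac{29612169}{170278760}$ ($u = - \frac{3129}{17960} - - \frac{3}{9481} = - \frac{3129}{17960} + \frac{3}{9481} = - \frac{29612169}{170278760} \approx -0.1739$)
$u - m = - \frac{29612169}{170278760} - \frac{14733}{85} = - \frac{502246801089}{2894738920}$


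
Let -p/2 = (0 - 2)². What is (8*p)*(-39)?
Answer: 2496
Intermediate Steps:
p = -8 (p = -2*(0 - 2)² = -2*(-2)² = -2*4 = -8)
(8*p)*(-39) = (8*(-8))*(-39) = -64*(-39) = 2496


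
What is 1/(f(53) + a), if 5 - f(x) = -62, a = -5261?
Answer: -1/5194 ≈ -0.00019253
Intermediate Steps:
f(x) = 67 (f(x) = 5 - 1*(-62) = 5 + 62 = 67)
1/(f(53) + a) = 1/(67 - 5261) = 1/(-5194) = -1/5194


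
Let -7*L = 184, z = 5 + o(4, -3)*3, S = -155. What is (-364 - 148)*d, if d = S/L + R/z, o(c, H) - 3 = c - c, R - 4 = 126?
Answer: -1251520/161 ≈ -7773.4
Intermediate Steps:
R = 130 (R = 4 + 126 = 130)
o(c, H) = 3 (o(c, H) = 3 + (c - c) = 3 + 0 = 3)
z = 14 (z = 5 + 3*3 = 5 + 9 = 14)
L = -184/7 (L = -1/7*184 = -184/7 ≈ -26.286)
d = 19555/1288 (d = -155/(-184/7) + 130/14 = -155*(-7/184) + 130*(1/14) = 1085/184 + 65/7 = 19555/1288 ≈ 15.182)
(-364 - 148)*d = (-364 - 148)*(19555/1288) = -512*19555/1288 = -1251520/161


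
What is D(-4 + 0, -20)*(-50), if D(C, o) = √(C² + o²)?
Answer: -200*√26 ≈ -1019.8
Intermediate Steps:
D(-4 + 0, -20)*(-50) = √((-4 + 0)² + (-20)²)*(-50) = √((-4)² + 400)*(-50) = √(16 + 400)*(-50) = √416*(-50) = (4*√26)*(-50) = -200*√26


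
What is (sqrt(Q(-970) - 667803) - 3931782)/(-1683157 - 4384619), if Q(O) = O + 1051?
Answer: 655297/1011296 - I*sqrt(667722)/6067776 ≈ 0.64798 - 0.00013467*I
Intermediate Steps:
Q(O) = 1051 + O
(sqrt(Q(-970) - 667803) - 3931782)/(-1683157 - 4384619) = (sqrt((1051 - 970) - 667803) - 3931782)/(-1683157 - 4384619) = (sqrt(81 - 667803) - 3931782)/(-6067776) = (sqrt(-667722) - 3931782)*(-1/6067776) = (I*sqrt(667722) - 3931782)*(-1/6067776) = (-3931782 + I*sqrt(667722))*(-1/6067776) = 655297/1011296 - I*sqrt(667722)/6067776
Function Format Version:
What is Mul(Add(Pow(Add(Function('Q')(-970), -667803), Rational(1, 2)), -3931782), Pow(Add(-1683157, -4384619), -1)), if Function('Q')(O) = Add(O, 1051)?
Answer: Add(Rational(655297, 1011296), Mul(Rational(-1, 6067776), I, Pow(667722, Rational(1, 2)))) ≈ Add(0.64798, Mul(-0.00013467, I))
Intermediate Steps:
Function('Q')(O) = Add(1051, O)
Mul(Add(Pow(Add(Function('Q')(-970), -667803), Rational(1, 2)), -3931782), Pow(Add(-1683157, -4384619), -1)) = Mul(Add(Pow(Add(Add(1051, -970), -667803), Rational(1, 2)), -3931782), Pow(Add(-1683157, -4384619), -1)) = Mul(Add(Pow(Add(81, -667803), Rational(1, 2)), -3931782), Pow(-6067776, -1)) = Mul(Add(Pow(-667722, Rational(1, 2)), -3931782), Rational(-1, 6067776)) = Mul(Add(Mul(I, Pow(667722, Rational(1, 2))), -3931782), Rational(-1, 6067776)) = Mul(Add(-3931782, Mul(I, Pow(667722, Rational(1, 2)))), Rational(-1, 6067776)) = Add(Rational(655297, 1011296), Mul(Rational(-1, 6067776), I, Pow(667722, Rational(1, 2))))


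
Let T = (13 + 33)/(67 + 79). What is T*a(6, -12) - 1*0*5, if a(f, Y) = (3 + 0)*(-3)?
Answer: -207/73 ≈ -2.8356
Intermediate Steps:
a(f, Y) = -9 (a(f, Y) = 3*(-3) = -9)
T = 23/73 (T = 46/146 = 46*(1/146) = 23/73 ≈ 0.31507)
T*a(6, -12) - 1*0*5 = (23/73)*(-9) - 1*0*5 = -207/73 + 0*5 = -207/73 + 0 = -207/73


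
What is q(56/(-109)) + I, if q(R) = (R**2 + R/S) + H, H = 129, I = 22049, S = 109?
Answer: 263499898/11881 ≈ 22178.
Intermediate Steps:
q(R) = 129 + R**2 + R/109 (q(R) = (R**2 + R/109) + 129 = 129 + R**2 + R/109)
q(56/(-109)) + I = (129 + (56/(-109))**2 + (56/(-109))/109) + 22049 = (129 + (56*(-1/109))**2 + (56*(-1/109))/109) + 22049 = (129 + (-56/109)**2 + (1/109)*(-56/109)) + 22049 = (129 + 3136/11881 - 56/11881) + 22049 = 1535729/11881 + 22049 = 263499898/11881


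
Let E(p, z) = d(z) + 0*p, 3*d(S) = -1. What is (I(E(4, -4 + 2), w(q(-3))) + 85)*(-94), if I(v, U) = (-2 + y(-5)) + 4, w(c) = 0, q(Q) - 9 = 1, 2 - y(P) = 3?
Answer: -8084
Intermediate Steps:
d(S) = -1/3 (d(S) = (1/3)*(-1) = -1/3)
y(P) = -1 (y(P) = 2 - 1*3 = 2 - 3 = -1)
q(Q) = 10 (q(Q) = 9 + 1 = 10)
E(p, z) = -1/3 (E(p, z) = -1/3 + 0*p = -1/3 + 0 = -1/3)
I(v, U) = 1 (I(v, U) = (-2 - 1) + 4 = -3 + 4 = 1)
(I(E(4, -4 + 2), w(q(-3))) + 85)*(-94) = (1 + 85)*(-94) = 86*(-94) = -8084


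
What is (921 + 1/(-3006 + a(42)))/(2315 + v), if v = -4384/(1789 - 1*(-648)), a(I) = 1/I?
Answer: 283367363373/711711101021 ≈ 0.39815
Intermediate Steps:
v = -4384/2437 (v = -4384/(1789 + 648) = -4384/2437 ≈ -1.7989)
(921 + 1/(-3006 + a(42)))/(2315 + v) = (921 + 1/(-3006 + 1/42))/(2315 - 4384/2437) = (921 + 1/(-3006 + 1/42))/(5637271/2437) = (921 + 1/(-126251/42))*(2437/5637271) = (921 - 42/126251)*(2437/5637271) = (116277129/126251)*(2437/5637271) = 283367363373/711711101021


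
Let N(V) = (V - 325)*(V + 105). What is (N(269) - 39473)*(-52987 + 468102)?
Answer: -25080002955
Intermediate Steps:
N(V) = (-325 + V)*(105 + V)
(N(269) - 39473)*(-52987 + 468102) = ((-34125 + 269² - 220*269) - 39473)*(-52987 + 468102) = ((-34125 + 72361 - 59180) - 39473)*415115 = (-20944 - 39473)*415115 = -60417*415115 = -25080002955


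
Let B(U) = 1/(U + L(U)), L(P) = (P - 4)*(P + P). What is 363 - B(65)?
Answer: 2902184/7995 ≈ 363.00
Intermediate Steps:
L(P) = 2*P*(-4 + P) (L(P) = (-4 + P)*(2*P) = 2*P*(-4 + P))
B(U) = 1/(U + 2*U*(-4 + U))
363 - B(65) = 363 - 1/(65*(-7 + 2*65)) = 363 - 1/(65*(-7 + 130)) = 363 - 1/(65*123) = 363 - 1*1/7995 = 363 - 1/7995 = 2902184/7995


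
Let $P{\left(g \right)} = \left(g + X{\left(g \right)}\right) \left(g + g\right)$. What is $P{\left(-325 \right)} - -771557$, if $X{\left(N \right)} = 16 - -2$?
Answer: $971107$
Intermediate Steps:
$X{\left(N \right)} = 18$ ($X{\left(N \right)} = 16 + 2 = 18$)
$P{\left(g \right)} = 2 g \left(18 + g\right)$ ($P{\left(g \right)} = \left(g + 18\right) \left(g + g\right) = \left(18 + g\right) 2 g = 2 g \left(18 + g\right)$)
$P{\left(-325 \right)} - -771557 = 2 \left(-325\right) \left(18 - 325\right) - -771557 = 2 \left(-325\right) \left(-307\right) + 771557 = 199550 + 771557 = 971107$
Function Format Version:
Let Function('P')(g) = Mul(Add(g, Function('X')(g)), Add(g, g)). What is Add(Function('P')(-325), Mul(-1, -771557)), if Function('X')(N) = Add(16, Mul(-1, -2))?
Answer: 971107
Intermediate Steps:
Function('X')(N) = 18 (Function('X')(N) = Add(16, 2) = 18)
Function('P')(g) = Mul(2, g, Add(18, g)) (Function('P')(g) = Mul(Add(g, 18), Add(g, g)) = Mul(Add(18, g), Mul(2, g)) = Mul(2, g, Add(18, g)))
Add(Function('P')(-325), Mul(-1, -771557)) = Add(Mul(2, -325, Add(18, -325)), Mul(-1, -771557)) = Add(Mul(2, -325, -307), 771557) = Add(199550, 771557) = 971107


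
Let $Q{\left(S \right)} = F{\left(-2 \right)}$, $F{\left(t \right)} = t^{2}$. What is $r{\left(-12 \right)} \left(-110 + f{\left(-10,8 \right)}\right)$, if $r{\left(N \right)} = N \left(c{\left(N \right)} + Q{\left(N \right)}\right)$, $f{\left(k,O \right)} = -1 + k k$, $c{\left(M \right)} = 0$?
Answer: $528$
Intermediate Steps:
$f{\left(k,O \right)} = -1 + k^{2}$
$Q{\left(S \right)} = 4$ ($Q{\left(S \right)} = \left(-2\right)^{2} = 4$)
$r{\left(N \right)} = 4 N$ ($r{\left(N \right)} = N \left(0 + 4\right) = N 4 = 4 N$)
$r{\left(-12 \right)} \left(-110 + f{\left(-10,8 \right)}\right) = 4 \left(-12\right) \left(-110 - \left(1 - \left(-10\right)^{2}\right)\right) = - 48 \left(-110 + \left(-1 + 100\right)\right) = - 48 \left(-110 + 99\right) = \left(-48\right) \left(-11\right) = 528$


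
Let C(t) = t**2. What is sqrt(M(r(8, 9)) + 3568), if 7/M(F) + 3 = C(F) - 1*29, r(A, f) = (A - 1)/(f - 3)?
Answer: 2*sqrt(1085145739)/1103 ≈ 59.731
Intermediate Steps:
r(A, f) = (-1 + A)/(-3 + f)
M(F) = 7/(-32 + F**2) (M(F) = 7/(-3 + (F**2 - 1*29)) = 7/(-3 + (F**2 - 29)) = 7/(-3 + (-29 + F**2)) = 7/(-32 + F**2))
sqrt(M(r(8, 9)) + 3568) = sqrt(7/(-32 + ((-1 + 8)/(-3 + 9))**2) + 3568) = sqrt(7/(-32 + (7/6)**2) + 3568) = sqrt(7/(-32 + 49/36) + 3568) = sqrt(7/(-1103/36) + 3568) = sqrt(7*(-36/1103) + 3568) = sqrt(-252/1103 + 3568) = sqrt(3935252/1103) = 2*sqrt(1085145739)/1103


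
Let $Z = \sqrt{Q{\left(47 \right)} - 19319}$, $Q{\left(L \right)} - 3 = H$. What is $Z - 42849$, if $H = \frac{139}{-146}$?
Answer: $-42849 + \frac{5 i \sqrt{16470406}}{146} \approx -42849.0 + 138.99 i$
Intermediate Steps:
$H = - \frac{139}{146}$ ($H = 139 \left(- \frac{1}{146}\right) = - \frac{139}{146} \approx -0.95205$)
$Q{\left(L \right)} = \frac{299}{146}$ ($Q{\left(L \right)} = 3 - \frac{139}{146} = \frac{299}{146}$)
$Z = \frac{5 i \sqrt{16470406}}{146}$ ($Z = \sqrt{\frac{299}{146} - 19319} = \sqrt{- \frac{2820275}{146}} = \frac{5 i \sqrt{16470406}}{146} \approx 138.99 i$)
$Z - 42849 = \frac{5 i \sqrt{16470406}}{146} - 42849 = -42849 + \frac{5 i \sqrt{16470406}}{146}$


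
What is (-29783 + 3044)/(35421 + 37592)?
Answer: -26739/73013 ≈ -0.36622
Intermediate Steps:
(-29783 + 3044)/(35421 + 37592) = -26739/73013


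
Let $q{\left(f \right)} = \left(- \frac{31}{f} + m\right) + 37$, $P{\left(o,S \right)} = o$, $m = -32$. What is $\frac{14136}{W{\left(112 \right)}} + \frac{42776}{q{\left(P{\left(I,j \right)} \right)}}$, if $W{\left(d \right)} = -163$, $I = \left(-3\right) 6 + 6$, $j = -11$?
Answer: $\frac{82383480}{14833} \approx 5554.1$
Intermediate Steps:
$I = -12$ ($I = -18 + 6 = -12$)
$q{\left(f \right)} = 5 - \frac{31}{f}$ ($q{\left(f \right)} = \left(- \frac{31}{f} - 32\right) + 37 = \left(-32 - \frac{31}{f}\right) + 37 = 5 - \frac{31}{f}$)
$\frac{14136}{W{\left(112 \right)}} + \frac{42776}{q{\left(P{\left(I,j \right)} \right)}} = \frac{14136}{-163} + \frac{42776}{5 - \frac{31}{-12}} = 14136 \left(- \frac{1}{163}\right) + \frac{42776}{5 - - \frac{31}{12}} = - \frac{14136}{163} + \frac{42776}{5 + \frac{31}{12}} = - \frac{14136}{163} + \frac{42776}{\frac{91}{12}} = - \frac{14136}{163} + 42776 \cdot \frac{12}{91} = - \frac{14136}{163} + \frac{513312}{91} = \frac{82383480}{14833}$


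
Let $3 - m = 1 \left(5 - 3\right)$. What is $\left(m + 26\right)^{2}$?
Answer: $729$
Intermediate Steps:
$m = 1$ ($m = 3 - 1 \left(5 - 3\right) = 3 - 1 \cdot 2 = 3 - 2 = 1$)
$\left(m + 26\right)^{2} = \left(1 + 26\right)^{2} = 27^{2} = 729$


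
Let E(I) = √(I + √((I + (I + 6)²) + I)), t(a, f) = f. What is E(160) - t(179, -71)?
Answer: 71 + √(160 + 2*√6969) ≈ 89.082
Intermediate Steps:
E(I) = √(I + √((6 + I)² + 2*I)) (E(I) = √(I + √((I + (6 + I)²) + I)) = √(I + √((6 + I)² + 2*I)))
E(160) - t(179, -71) = √(160 + √((6 + 160)² + 2*160)) - 1*(-71) = √(160 + √(166² + 320)) + 71 = √(160 + √(27556 + 320)) + 71 = √(160 + √27876) + 71 = √(160 + 2*√6969) + 71 = 71 + √(160 + 2*√6969)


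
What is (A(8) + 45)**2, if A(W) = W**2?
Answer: 11881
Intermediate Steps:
(A(8) + 45)**2 = (8**2 + 45)**2 = (64 + 45)**2 = 109**2 = 11881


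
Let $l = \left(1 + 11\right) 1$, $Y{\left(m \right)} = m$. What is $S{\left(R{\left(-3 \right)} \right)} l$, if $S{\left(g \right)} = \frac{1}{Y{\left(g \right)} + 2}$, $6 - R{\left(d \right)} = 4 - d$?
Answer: $12$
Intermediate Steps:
$R{\left(d \right)} = 2 + d$ ($R{\left(d \right)} = 6 - \left(4 - d\right) = 6 + \left(-4 + d\right) = 2 + d$)
$S{\left(g \right)} = \frac{1}{2 + g}$ ($S{\left(g \right)} = \frac{1}{g + 2} = \frac{1}{2 + g}$)
$l = 12$ ($l = 12 \cdot 1 = 12$)
$S{\left(R{\left(-3 \right)} \right)} l = \frac{1}{2 + \left(2 - 3\right)} 12 = \frac{1}{2 - 1} \cdot 12 = 1^{-1} \cdot 12 = 1 \cdot 12 = 12$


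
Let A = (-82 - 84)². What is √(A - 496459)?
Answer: I*√468903 ≈ 684.76*I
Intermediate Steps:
A = 27556 (A = (-166)² = 27556)
√(A - 496459) = √(27556 - 496459) = √(-468903) = I*√468903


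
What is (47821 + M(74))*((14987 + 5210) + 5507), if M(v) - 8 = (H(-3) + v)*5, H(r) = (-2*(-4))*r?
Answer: 1235822616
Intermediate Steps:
H(r) = 8*r
M(v) = -112 + 5*v (M(v) = 8 + (8*(-3) + v)*5 = 8 + (-24 + v)*5 = 8 + (-120 + 5*v) = -112 + 5*v)
(47821 + M(74))*((14987 + 5210) + 5507) = (47821 + (-112 + 5*74))*((14987 + 5210) + 5507) = (47821 + (-112 + 370))*(20197 + 5507) = (47821 + 258)*25704 = 48079*25704 = 1235822616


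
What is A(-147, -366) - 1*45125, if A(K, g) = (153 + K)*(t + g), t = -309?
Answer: -49175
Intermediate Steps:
A(K, g) = (-309 + g)*(153 + K) (A(K, g) = (153 + K)*(-309 + g) = (-309 + g)*(153 + K))
A(-147, -366) - 1*45125 = (-47277 - 309*(-147) + 153*(-366) - 147*(-366)) - 1*45125 = (-47277 + 45423 - 55998 + 53802) - 45125 = -4050 - 45125 = -49175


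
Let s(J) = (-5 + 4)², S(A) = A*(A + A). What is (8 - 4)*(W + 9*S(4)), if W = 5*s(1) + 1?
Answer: 1176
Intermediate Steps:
S(A) = 2*A² (S(A) = A*(2*A) = 2*A²)
s(J) = 1 (s(J) = (-1)² = 1)
W = 6 (W = 5*1 + 1 = 5 + 1 = 6)
(8 - 4)*(W + 9*S(4)) = (8 - 4)*(6 + 9*(2*4²)) = 4*(6 + 9*(2*16)) = 4*(6 + 9*32) = 4*(6 + 288) = 4*294 = 1176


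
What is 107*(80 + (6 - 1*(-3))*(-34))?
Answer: -24182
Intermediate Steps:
107*(80 + (6 - 1*(-3))*(-34)) = 107*(80 + (6 + 3)*(-34)) = 107*(80 + 9*(-34)) = 107*(80 - 306) = 107*(-226) = -24182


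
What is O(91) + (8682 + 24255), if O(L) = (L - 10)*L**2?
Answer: 703698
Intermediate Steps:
O(L) = L**2*(-10 + L) (O(L) = (-10 + L)*L**2 = L**2*(-10 + L))
O(91) + (8682 + 24255) = 91**2*(-10 + 91) + (8682 + 24255) = 8281*81 + 32937 = 670761 + 32937 = 703698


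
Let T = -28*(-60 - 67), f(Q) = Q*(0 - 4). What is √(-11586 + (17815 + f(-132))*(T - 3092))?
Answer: √8499566 ≈ 2915.4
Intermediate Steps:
f(Q) = -4*Q (f(Q) = Q*(-4) = -4*Q)
T = 3556 (T = -28*(-127) = 3556)
√(-11586 + (17815 + f(-132))*(T - 3092)) = √(-11586 + (17815 - 4*(-132))*(3556 - 3092)) = √(-11586 + (17815 + 528)*464) = √(-11586 + 18343*464) = √(-11586 + 8511152) = √8499566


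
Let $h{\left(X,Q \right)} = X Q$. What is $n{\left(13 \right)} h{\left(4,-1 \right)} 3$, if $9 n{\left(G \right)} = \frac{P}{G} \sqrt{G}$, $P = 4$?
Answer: $- \frac{16 \sqrt{13}}{39} \approx -1.4792$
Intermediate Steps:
$h{\left(X,Q \right)} = Q X$
$n{\left(G \right)} = \frac{4}{9 \sqrt{G}}$ ($n{\left(G \right)} = \frac{\frac{4}{G} \sqrt{G}}{9} = \frac{4 \frac{1}{\sqrt{G}}}{9} = \frac{4}{9 \sqrt{G}}$)
$n{\left(13 \right)} h{\left(4,-1 \right)} 3 = \frac{4}{9 \sqrt{13}} \left(-1\right) 4 \cdot 3 = \frac{4 \frac{\sqrt{13}}{13}}{9} \left(\left(-4\right) 3\right) = \frac{4 \sqrt{13}}{117} \left(-12\right) = - \frac{16 \sqrt{13}}{39}$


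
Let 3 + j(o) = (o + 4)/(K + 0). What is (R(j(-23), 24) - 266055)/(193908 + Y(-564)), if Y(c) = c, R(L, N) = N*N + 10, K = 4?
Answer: -265469/193344 ≈ -1.3730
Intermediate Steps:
j(o) = -2 + o/4 (j(o) = -3 + (o + 4)/(4 + 0) = -3 + (4 + o)/4 = -3 + (4 + o)*(1/4) = -3 + (1 + o/4) = -2 + o/4)
R(L, N) = 10 + N**2 (R(L, N) = N**2 + 10 = 10 + N**2)
(R(j(-23), 24) - 266055)/(193908 + Y(-564)) = ((10 + 24**2) - 266055)/(193908 - 564) = ((10 + 576) - 266055)/193344 = (586 - 266055)*(1/193344) = -265469*1/193344 = -265469/193344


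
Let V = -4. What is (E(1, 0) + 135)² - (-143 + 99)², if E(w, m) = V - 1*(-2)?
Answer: 15753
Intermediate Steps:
E(w, m) = -2 (E(w, m) = -4 - 1*(-2) = -4 + 2 = -2)
(E(1, 0) + 135)² - (-143 + 99)² = (-2 + 135)² - (-143 + 99)² = 133² - 1*(-44)² = 17689 - 1*1936 = 17689 - 1936 = 15753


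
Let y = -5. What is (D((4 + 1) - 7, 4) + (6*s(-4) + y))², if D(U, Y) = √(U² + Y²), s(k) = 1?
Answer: 21 + 4*√5 ≈ 29.944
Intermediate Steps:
(D((4 + 1) - 7, 4) + (6*s(-4) + y))² = (√(((4 + 1) - 7)² + 4²) + (6*1 - 5))² = (√((5 - 7)² + 16) + (6 - 5))² = (√((-2)² + 16) + 1)² = (√(4 + 16) + 1)² = (√20 + 1)² = (2*√5 + 1)² = (1 + 2*√5)²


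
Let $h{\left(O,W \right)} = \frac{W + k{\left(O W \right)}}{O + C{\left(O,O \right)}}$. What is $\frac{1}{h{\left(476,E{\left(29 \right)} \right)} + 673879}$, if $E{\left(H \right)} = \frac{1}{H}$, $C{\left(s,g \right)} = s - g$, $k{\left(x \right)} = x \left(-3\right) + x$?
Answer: $\frac{13804}{9302224765} \approx 1.4839 \cdot 10^{-6}$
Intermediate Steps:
$k{\left(x \right)} = - 2 x$ ($k{\left(x \right)} = - 3 x + x = - 2 x$)
$h{\left(O,W \right)} = \frac{W - 2 O W}{O}$ ($h{\left(O,W \right)} = \frac{W - 2 O W}{O + \left(O - O\right)} = \frac{W - 2 O W}{O + 0} = \frac{W - 2 O W}{O}$)
$\frac{1}{h{\left(476,E{\left(29 \right)} \right)} + 673879} = \frac{1}{\left(- \frac{2}{29} + \frac{1}{29 \cdot 476}\right) + 673879} = \frac{1}{\left(\left(-2\right) \frac{1}{29} + \frac{1}{29} \cdot \frac{1}{476}\right) + 673879} = \frac{1}{\left(- \frac{2}{29} + \frac{1}{13804}\right) + 673879} = \frac{1}{- \frac{951}{13804} + 673879} = \frac{1}{\frac{9302224765}{13804}} = \frac{13804}{9302224765}$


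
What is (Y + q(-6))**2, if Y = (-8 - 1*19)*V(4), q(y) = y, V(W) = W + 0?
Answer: 12996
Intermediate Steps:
V(W) = W
Y = -108 (Y = (-8 - 1*19)*4 = (-8 - 19)*4 = -27*4 = -108)
(Y + q(-6))**2 = (-108 - 6)**2 = (-114)**2 = 12996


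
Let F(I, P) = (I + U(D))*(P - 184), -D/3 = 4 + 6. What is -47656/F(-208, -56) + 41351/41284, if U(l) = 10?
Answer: -37981/30653370 ≈ -0.0012390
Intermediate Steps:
D = -30 (D = -3*(4 + 6) = -3*10 = -30)
F(I, P) = (-184 + P)*(10 + I) (F(I, P) = (I + 10)*(P - 184) = (10 + I)*(-184 + P) = (-184 + P)*(10 + I))
-47656/F(-208, -56) + 41351/41284 = -47656/(-1840 - 184*(-208) + 10*(-56) - 208*(-56)) + 41351/41284 = -47656/(-1840 + 38272 - 560 + 11648) + 41351*(1/41284) = -47656/47520 + 41351/41284 = -47656*1/47520 + 41351/41284 = -5957/5940 + 41351/41284 = -37981/30653370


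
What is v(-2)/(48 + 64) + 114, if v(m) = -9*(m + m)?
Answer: 3201/28 ≈ 114.32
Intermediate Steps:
v(m) = -18*m
v(-2)/(48 + 64) + 114 = (-18*(-2))/(48 + 64) + 114 = 36/112 + 114 = 36*(1/112) + 114 = 9/28 + 114 = 3201/28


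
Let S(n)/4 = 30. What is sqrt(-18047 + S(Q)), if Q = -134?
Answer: I*sqrt(17927) ≈ 133.89*I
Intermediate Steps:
S(n) = 120 (S(n) = 4*30 = 120)
sqrt(-18047 + S(Q)) = sqrt(-18047 + 120) = sqrt(-17927) = I*sqrt(17927)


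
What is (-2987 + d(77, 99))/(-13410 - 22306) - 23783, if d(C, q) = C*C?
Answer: -424718285/17858 ≈ -23783.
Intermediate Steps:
d(C, q) = C**2
(-2987 + d(77, 99))/(-13410 - 22306) - 23783 = (-2987 + 77**2)/(-13410 - 22306) - 23783 = (-2987 + 5929)/(-35716) - 23783 = 2942*(-1/35716) - 23783 = -1471/17858 - 23783 = -424718285/17858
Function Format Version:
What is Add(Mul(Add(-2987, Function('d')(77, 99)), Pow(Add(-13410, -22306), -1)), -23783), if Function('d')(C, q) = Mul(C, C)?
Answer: Rational(-424718285, 17858) ≈ -23783.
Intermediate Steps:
Function('d')(C, q) = Pow(C, 2)
Add(Mul(Add(-2987, Function('d')(77, 99)), Pow(Add(-13410, -22306), -1)), -23783) = Add(Mul(Add(-2987, Pow(77, 2)), Pow(Add(-13410, -22306), -1)), -23783) = Add(Mul(Add(-2987, 5929), Pow(-35716, -1)), -23783) = Add(Mul(2942, Rational(-1, 35716)), -23783) = Add(Rational(-1471, 17858), -23783) = Rational(-424718285, 17858)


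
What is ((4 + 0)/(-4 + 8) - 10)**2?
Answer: 81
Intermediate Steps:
((4 + 0)/(-4 + 8) - 10)**2 = (4/4 - 10)**2 = (4*(1/4) - 10)**2 = (1 - 10)**2 = (-9)**2 = 81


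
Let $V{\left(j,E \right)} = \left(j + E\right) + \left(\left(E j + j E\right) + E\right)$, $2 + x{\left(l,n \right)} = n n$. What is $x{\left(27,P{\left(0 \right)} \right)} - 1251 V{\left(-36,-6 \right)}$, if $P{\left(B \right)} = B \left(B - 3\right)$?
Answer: $-480386$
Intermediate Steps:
$P{\left(B \right)} = B \left(-3 + B\right)$
$x{\left(l,n \right)} = -2 + n^{2}$ ($x{\left(l,n \right)} = -2 + n n = -2 + n^{2}$)
$V{\left(j,E \right)} = j + 2 E + 2 E j$ ($V{\left(j,E \right)} = \left(E + j\right) + \left(\left(E j + E j\right) + E\right) = \left(E + j\right) + \left(2 E j + E\right) = \left(E + j\right) + \left(E + 2 E j\right) = j + 2 E + 2 E j$)
$x{\left(27,P{\left(0 \right)} \right)} - 1251 V{\left(-36,-6 \right)} = \left(-2 + \left(0 \left(-3 + 0\right)\right)^{2}\right) - 1251 \left(-36 + 2 \left(-6\right) + 2 \left(-6\right) \left(-36\right)\right) = \left(-2 + \left(0 \left(-3\right)\right)^{2}\right) - 1251 \left(-36 - 12 + 432\right) = \left(-2 + 0^{2}\right) - 480384 = \left(-2 + 0\right) - 480384 = -2 - 480384 = -480386$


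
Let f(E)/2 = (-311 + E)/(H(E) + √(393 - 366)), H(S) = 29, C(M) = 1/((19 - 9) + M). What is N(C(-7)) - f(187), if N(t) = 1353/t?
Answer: 1655609/407 - 372*√3/407 ≈ 4066.3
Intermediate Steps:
C(M) = 1/(10 + M)
f(E) = 2*(-311 + E)/(29 + 3*√3) (f(E) = 2*((-311 + E)/(29 + √(393 - 366))) = 2*((-311 + E)/(29 + √27)) = 2*((-311 + E)/(29 + 3*√3)) = 2*(-311 + E)/(29 + 3*√3))
N(C(-7)) - f(187) = 1353/(1/(10 - 7)) - 2*(-311 + 187)/(29 + 3*√3) = 1353/(1/3) - 2*(-124)/(29 + 3*√3) = 1353/(⅓) - (-248)/(29 + 3*√3) = 1353*3 + 248/(29 + 3*√3) = 4059 + 248/(29 + 3*√3)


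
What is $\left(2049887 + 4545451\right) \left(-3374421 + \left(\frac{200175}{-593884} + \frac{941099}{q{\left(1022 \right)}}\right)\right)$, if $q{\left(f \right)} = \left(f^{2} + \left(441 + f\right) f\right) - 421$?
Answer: $- \frac{16780822264401600330088755}{754009676558} \approx -2.2255 \cdot 10^{13}$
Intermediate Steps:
$q{\left(f \right)} = -421 + f^{2} + f \left(441 + f\right)$ ($q{\left(f \right)} = \left(f^{2} + f \left(441 + f\right)\right) - 421 = -421 + f^{2} + f \left(441 + f\right)$)
$\left(2049887 + 4545451\right) \left(-3374421 + \left(\frac{200175}{-593884} + \frac{941099}{q{\left(1022 \right)}}\right)\right) = \left(2049887 + 4545451\right) \left(-3374421 + \left(\frac{200175}{-593884} + \frac{941099}{-421 + 2 \cdot 1022^{2} + 441 \cdot 1022}\right)\right) = 6595338 \left(-3374421 + \left(200175 \left(- \frac{1}{593884}\right) + \frac{941099}{-421 + 2 \cdot 1044484 + 450702}\right)\right) = 6595338 \left(-3374421 - \left(\frac{200175}{593884} - \frac{941099}{-421 + 2088968 + 450702}\right)\right) = 6595338 \left(-3374421 - \left(\frac{200175}{593884} - \frac{941099}{2539249}\right)\right) = 6595338 \left(-3374421 + \left(- \frac{200175}{593884} + 941099 \cdot \frac{1}{2539249}\right)\right) = 6595338 \left(-3374421 + \left(- \frac{200175}{593884} + \frac{941099}{2539249}\right)\right) = 6595338 \left(-3374421 + \frac{50609469941}{1508019353116}\right) = 6595338 \left(- \frac{5088692122951575895}{1508019353116}\right) = - \frac{16780822264401600330088755}{754009676558}$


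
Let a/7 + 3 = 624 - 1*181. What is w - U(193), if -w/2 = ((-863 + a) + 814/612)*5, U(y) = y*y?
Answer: -9093142/153 ≈ -59432.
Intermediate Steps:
U(y) = y²
a = 3080 (a = -21 + 7*(624 - 1*181) = -21 + 7*(624 - 181) = -21 + 7*443 = -21 + 3101 = 3080)
w = -3394045/153 (w = -2*((-863 + 3080) + 814/612)*5 = -2*(2217 + 814*(1/612))*5 = -2*(2217 + 407/306)*5 = -678809*5/153 = -2*3394045/306 = -3394045/153 ≈ -22183.)
w - U(193) = -3394045/153 - 1*193² = -3394045/153 - 1*37249 = -3394045/153 - 37249 = -9093142/153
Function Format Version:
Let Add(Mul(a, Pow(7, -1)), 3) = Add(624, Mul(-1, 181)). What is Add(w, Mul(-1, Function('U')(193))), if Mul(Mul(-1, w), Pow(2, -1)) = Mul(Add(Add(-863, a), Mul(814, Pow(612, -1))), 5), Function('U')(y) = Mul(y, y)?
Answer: Rational(-9093142, 153) ≈ -59432.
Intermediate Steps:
Function('U')(y) = Pow(y, 2)
a = 3080 (a = Add(-21, Mul(7, Add(624, Mul(-1, 181)))) = Add(-21, Mul(7, Add(624, -181))) = Add(-21, Mul(7, 443)) = Add(-21, 3101) = 3080)
w = Rational(-3394045, 153) (w = Mul(-2, Mul(Add(Add(-863, 3080), Mul(814, Pow(612, -1))), 5)) = Mul(-2, Mul(Add(2217, Mul(814, Rational(1, 612))), 5)) = Mul(-2, Mul(Add(2217, Rational(407, 306)), 5)) = Mul(-2, Mul(Rational(678809, 306), 5)) = Mul(-2, Rational(3394045, 306)) = Rational(-3394045, 153) ≈ -22183.)
Add(w, Mul(-1, Function('U')(193))) = Add(Rational(-3394045, 153), Mul(-1, Pow(193, 2))) = Add(Rational(-3394045, 153), Mul(-1, 37249)) = Add(Rational(-3394045, 153), -37249) = Rational(-9093142, 153)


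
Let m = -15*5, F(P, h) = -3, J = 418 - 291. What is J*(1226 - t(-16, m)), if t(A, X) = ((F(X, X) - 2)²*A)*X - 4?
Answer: -3653790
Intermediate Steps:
J = 127
m = -75
t(A, X) = -4 + 25*A*X (t(A, X) = ((-3 - 2)²*A)*X - 4 = ((-5)²*A)*X - 4 = (25*A)*X - 4 = 25*A*X - 4 = -4 + 25*A*X)
J*(1226 - t(-16, m)) = 127*(1226 - (-4 + 25*(-16)*(-75))) = 127*(1226 - (-4 + 30000)) = 127*(1226 - 1*29996) = 127*(1226 - 29996) = 127*(-28770) = -3653790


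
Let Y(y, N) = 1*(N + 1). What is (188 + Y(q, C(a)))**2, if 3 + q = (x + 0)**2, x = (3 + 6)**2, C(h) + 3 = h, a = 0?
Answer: 34596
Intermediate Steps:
C(h) = -3 + h
x = 81 (x = 9**2 = 81)
q = 6558 (q = -3 + (81 + 0)**2 = -3 + 81**2 = -3 + 6561 = 6558)
Y(y, N) = 1 + N (Y(y, N) = 1*(1 + N) = 1 + N)
(188 + Y(q, C(a)))**2 = (188 + (1 + (-3 + 0)))**2 = (188 + (1 - 3))**2 = (188 - 2)**2 = 186**2 = 34596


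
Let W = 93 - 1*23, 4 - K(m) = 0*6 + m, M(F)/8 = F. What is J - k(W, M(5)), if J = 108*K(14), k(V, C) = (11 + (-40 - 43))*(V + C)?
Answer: 6840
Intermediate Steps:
M(F) = 8*F
K(m) = 4 - m (K(m) = 4 - (0*6 + m) = 4 - (0 + m) = 4 - m)
W = 70 (W = 93 - 23 = 70)
k(V, C) = -72*C - 72*V (k(V, C) = (11 - 83)*(C + V) = -72*(C + V) = -72*C - 72*V)
J = -1080 (J = 108*(4 - 1*14) = 108*(4 - 14) = 108*(-10) = -1080)
J - k(W, M(5)) = -1080 - (-576*5 - 72*70) = -1080 - (-72*40 - 5040) = -1080 - (-2880 - 5040) = -1080 - 1*(-7920) = -1080 + 7920 = 6840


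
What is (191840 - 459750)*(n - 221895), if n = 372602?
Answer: -40375912370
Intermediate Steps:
(191840 - 459750)*(n - 221895) = (191840 - 459750)*(372602 - 221895) = -267910*150707 = -40375912370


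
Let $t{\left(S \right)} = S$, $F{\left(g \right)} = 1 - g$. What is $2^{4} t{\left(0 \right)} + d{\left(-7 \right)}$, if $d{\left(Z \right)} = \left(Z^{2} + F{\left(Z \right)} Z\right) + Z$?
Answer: $-14$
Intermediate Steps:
$d{\left(Z \right)} = Z + Z^{2} + Z \left(1 - Z\right)$ ($d{\left(Z \right)} = \left(Z^{2} + \left(1 - Z\right) Z\right) + Z = \left(Z^{2} + Z \left(1 - Z\right)\right) + Z = Z + Z^{2} + Z \left(1 - Z\right)$)
$2^{4} t{\left(0 \right)} + d{\left(-7 \right)} = 2^{4} \cdot 0 + 2 \left(-7\right) = 16 \cdot 0 - 14 = 0 - 14 = -14$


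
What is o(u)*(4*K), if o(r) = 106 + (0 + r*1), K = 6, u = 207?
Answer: 7512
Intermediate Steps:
o(r) = 106 + r (o(r) = 106 + (0 + r) = 106 + r)
o(u)*(4*K) = (106 + 207)*(4*6) = 313*24 = 7512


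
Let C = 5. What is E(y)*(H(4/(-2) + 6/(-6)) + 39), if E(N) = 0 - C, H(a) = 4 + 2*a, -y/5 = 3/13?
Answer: -185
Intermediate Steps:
y = -15/13 ≈ -1.1538
E(N) = -5 (E(N) = 0 - 1*5 = 0 - 5 = -5)
E(y)*(H(4/(-2) + 6/(-6)) + 39) = -5*((4 + 2*(4/(-2) + 6/(-6))) + 39) = -5*((4 + 2*(4*(-½) + 6*(-⅙))) + 39) = -5*((4 + 2*(-2 - 1)) + 39) = -5*((4 + 2*(-3)) + 39) = -5*((4 - 6) + 39) = -5*(-2 + 39) = -5*37 = -185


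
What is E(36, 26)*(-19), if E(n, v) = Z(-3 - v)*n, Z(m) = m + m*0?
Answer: 19836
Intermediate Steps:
Z(m) = m (Z(m) = m + 0 = m)
E(n, v) = n*(-3 - v) (E(n, v) = (-3 - v)*n = n*(-3 - v))
E(36, 26)*(-19) = -1*36*(3 + 26)*(-19) = -1*36*29*(-19) = -1044*(-19) = 19836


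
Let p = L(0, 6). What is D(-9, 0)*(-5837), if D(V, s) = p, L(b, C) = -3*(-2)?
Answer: -35022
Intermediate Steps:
L(b, C) = 6
p = 6
D(V, s) = 6
D(-9, 0)*(-5837) = 6*(-5837) = -35022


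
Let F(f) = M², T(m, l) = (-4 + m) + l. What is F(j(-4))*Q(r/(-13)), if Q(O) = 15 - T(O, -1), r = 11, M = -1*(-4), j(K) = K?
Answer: 4336/13 ≈ 333.54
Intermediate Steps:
T(m, l) = -4 + l + m
M = 4
F(f) = 16 (F(f) = 4² = 16)
Q(O) = 20 - O (Q(O) = 15 - (-4 - 1 + O) = 15 - (-5 + O) = 15 + (5 - O) = 20 - O)
F(j(-4))*Q(r/(-13)) = 16*(20 - 11/(-13)) = 16*(20 - 11*(-1)/13) = 16*(20 - 1*(-11/13)) = 16*(20 + 11/13) = 16*(271/13) = 4336/13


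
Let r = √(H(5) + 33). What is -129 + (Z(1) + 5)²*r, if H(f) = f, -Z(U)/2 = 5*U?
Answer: -129 + 25*√38 ≈ 25.110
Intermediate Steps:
Z(U) = -10*U
r = √38 (r = √(5 + 33) = √38 ≈ 6.1644)
-129 + (Z(1) + 5)²*r = -129 + (-10*1 + 5)²*√38 = -129 + (-10 + 5)²*√38 = -129 + (-5)²*√38 = -129 + 25*√38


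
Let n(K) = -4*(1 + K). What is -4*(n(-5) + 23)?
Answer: -156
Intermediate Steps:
n(K) = -4 - 4*K
-4*(n(-5) + 23) = -4*((-4 - 4*(-5)) + 23) = -4*((-4 + 20) + 23) = -4*(16 + 23) = -4*39 = -156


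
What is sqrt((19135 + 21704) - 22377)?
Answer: sqrt(18462) ≈ 135.88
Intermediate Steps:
sqrt((19135 + 21704) - 22377) = sqrt(40839 - 22377) = sqrt(18462)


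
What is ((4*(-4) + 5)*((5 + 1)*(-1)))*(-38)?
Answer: -2508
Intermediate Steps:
((4*(-4) + 5)*((5 + 1)*(-1)))*(-38) = ((-16 + 5)*(6*(-1)))*(-38) = -11*(-6)*(-38) = 66*(-38) = -2508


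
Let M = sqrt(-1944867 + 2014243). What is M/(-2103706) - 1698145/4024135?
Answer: -339629/804827 - 8*sqrt(271)/1051853 ≈ -0.42212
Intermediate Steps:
M = 16*sqrt(271) (M = sqrt(69376) = 16*sqrt(271) ≈ 263.39)
M/(-2103706) - 1698145/4024135 = (16*sqrt(271))/(-2103706) - 1698145/4024135 = (16*sqrt(271))*(-1/2103706) - 1698145*1/4024135 = -8*sqrt(271)/1051853 - 339629/804827 = -339629/804827 - 8*sqrt(271)/1051853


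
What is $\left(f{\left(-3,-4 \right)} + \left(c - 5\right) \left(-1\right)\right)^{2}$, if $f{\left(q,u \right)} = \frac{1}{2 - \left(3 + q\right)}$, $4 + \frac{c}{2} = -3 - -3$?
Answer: $\frac{729}{4} \approx 182.25$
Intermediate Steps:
$c = -8$ ($c = -8 + 2 \left(-3 - -3\right) = -8 + 2 \left(-3 + 3\right) = -8 + 2 \cdot 0 = -8 + 0 = -8$)
$f{\left(q,u \right)} = \frac{1}{-1 - q}$
$\left(f{\left(-3,-4 \right)} + \left(c - 5\right) \left(-1\right)\right)^{2} = \left(- \frac{1}{1 - 3} + \left(-8 - 5\right) \left(-1\right)\right)^{2} = \left(- \frac{1}{-2} - -13\right)^{2} = \left(\left(-1\right) \left(- \frac{1}{2}\right) + 13\right)^{2} = \left(\frac{1}{2} + 13\right)^{2} = \left(\frac{27}{2}\right)^{2} = \frac{729}{4}$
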